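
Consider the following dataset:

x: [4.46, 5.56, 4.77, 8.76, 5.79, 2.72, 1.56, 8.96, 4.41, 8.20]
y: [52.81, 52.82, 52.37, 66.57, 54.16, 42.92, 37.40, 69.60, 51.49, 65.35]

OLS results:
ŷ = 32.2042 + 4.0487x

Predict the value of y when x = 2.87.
ŷ = 43.8240

Plug x = 2.87 into the fitted line:

ŷ = 32.2042 + 4.0487 × 2.87
ŷ = 32.2042 + 11.6198
ŷ = 43.8240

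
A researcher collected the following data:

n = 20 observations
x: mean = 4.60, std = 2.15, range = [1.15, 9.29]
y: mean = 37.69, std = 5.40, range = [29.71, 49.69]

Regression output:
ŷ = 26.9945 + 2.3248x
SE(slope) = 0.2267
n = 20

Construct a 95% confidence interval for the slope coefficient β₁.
The 95% CI for β₁ is (1.8485, 2.8011)

Confidence interval for the slope:

The 95% CI for β₁ is: β̂₁ ± t*(α/2, n-2) × SE(β̂₁)

Step 1: Find critical t-value
- Confidence level = 0.95
- Degrees of freedom = n - 2 = 20 - 2 = 18
- t*(α/2, 18) = 2.1009

Step 2: Calculate margin of error
Margin = 2.1009 × 0.2267 = 0.4763

Step 3: Construct interval
CI = 2.3248 ± 0.4763
CI = (1.8485, 2.8011)

Interpretation: intervals built this way capture the true β₁ in 95% of repeated samples; here the plausible range for the per-unit effect of x on y is 1.8485 to 2.8011.
Since 0 is outside the interval, a two-sided test at α = 0.05 would reject H₀: β₁ = 0.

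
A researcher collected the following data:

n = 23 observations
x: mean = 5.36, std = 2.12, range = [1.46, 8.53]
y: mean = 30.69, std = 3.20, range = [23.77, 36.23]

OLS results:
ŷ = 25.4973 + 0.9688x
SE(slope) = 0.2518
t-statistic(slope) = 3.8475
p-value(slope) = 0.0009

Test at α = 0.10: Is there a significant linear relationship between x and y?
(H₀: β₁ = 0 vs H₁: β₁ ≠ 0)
p-value = 0.0009 < α = 0.10, so we reject H₀. The relationship is significant.

Hypothesis test for the slope coefficient:

H₀: β₁ = 0 (no linear relationship)
H₁: β₁ ≠ 0 (linear relationship exists)

Test statistic: t = β̂₁ / SE(β̂₁) = 0.9688 / 0.2518 = 3.8475

With df = 21, the two-sided p-value for |t| = 3.8475 is 0.0009.

Decision rule: reject H₀ if p-value < α.
p-value = 0.0009 < α = 0.10 → reject H₀.

At α = 0.10 the data do provide convincing evidence of a nonzero slope.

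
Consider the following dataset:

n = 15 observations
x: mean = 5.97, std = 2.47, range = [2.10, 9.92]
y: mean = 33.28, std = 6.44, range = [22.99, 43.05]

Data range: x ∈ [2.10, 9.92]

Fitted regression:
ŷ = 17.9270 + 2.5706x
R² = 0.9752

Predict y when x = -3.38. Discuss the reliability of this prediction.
ŷ = 9.2384 (extrapolation — x = -3.38 lies outside [2.10, 9.92], so reliability is low).

Prediction calculation:
ŷ = 17.9270 + 2.5706 × (-3.38)
ŷ = 9.2384

Reliability:
- Data range: x ∈ [2.10, 9.92]
- Prediction point: x = -3.38 is 5.48 units below the observed range → this is EXTRAPOLATION, not interpolation

Why that matters here:
- R² describes fit only over the sampled x values; it says nothing about behaviour beyond them
- The linear relationship may not hold outside the observed range
- The standard error of prediction grows with (x − x̄)², and x = -3.38 is far from x̄ = 5.97

A defensible statement: 'if the linear trend continued to x = -3.38, y would be about 9.2384' — the premise is untested.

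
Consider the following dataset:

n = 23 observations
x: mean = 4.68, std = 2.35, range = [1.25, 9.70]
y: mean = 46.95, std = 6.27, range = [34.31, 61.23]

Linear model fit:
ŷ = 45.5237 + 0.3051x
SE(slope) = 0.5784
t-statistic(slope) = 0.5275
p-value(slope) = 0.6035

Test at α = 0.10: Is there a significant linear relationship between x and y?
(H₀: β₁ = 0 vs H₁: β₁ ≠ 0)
p-value = 0.6035 ≥ α = 0.10, so we fail to reject H₀. The relationship is not significant.

Hypothesis test for the slope coefficient:

H₀: β₁ = 0 (no linear relationship)
H₁: β₁ ≠ 0 (linear relationship exists)

Test statistic: t = β̂₁ / SE(β̂₁) = 0.3051 / 0.5784 = 0.5275

p = 0.6035: how often a slope estimate this far from 0 (in SE units) would arise by chance if β₁ were truly 0.

Decision rule: reject H₀ if p-value < α.
p-value = 0.6035 ≥ α = 0.10 → fail to reject H₀.

At α = 0.10 the data do not provide convincing evidence of a nonzero slope.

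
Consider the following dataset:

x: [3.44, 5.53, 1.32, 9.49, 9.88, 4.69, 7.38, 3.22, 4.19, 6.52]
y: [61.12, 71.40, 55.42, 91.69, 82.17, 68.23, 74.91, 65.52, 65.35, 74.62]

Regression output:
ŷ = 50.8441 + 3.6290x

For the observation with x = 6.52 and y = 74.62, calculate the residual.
Residual = 0.1148

The residual is the difference between the actual value and the predicted value:

Residual = y - ŷ

Step 1: Calculate predicted value
ŷ = 50.8441 + 3.6290 × 6.52
ŷ = 74.5052

Step 2: Calculate residual
Residual = 74.62 - 74.5052
Residual = 0.1148

Sign check: y > ŷ, so the point is above the line and the fit underestimates here.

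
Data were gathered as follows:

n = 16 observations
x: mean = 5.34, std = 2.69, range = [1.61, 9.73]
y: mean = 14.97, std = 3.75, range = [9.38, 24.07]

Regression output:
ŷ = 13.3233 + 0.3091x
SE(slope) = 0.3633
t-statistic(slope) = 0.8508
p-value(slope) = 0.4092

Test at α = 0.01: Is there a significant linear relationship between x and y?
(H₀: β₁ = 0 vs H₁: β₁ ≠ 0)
p-value = 0.4092 ≥ α = 0.01, so we fail to reject H₀. The relationship is not significant.

Hypothesis test for the slope coefficient:

H₀: β₁ = 0 (no linear relationship)
H₁: β₁ ≠ 0 (linear relationship exists)

Test statistic: t = β̂₁ / SE(β̂₁) = 0.3091 / 0.3633 = 0.8508

The p-value (0.4092) is the probability, under H₀, of a t-statistic at least as extreme as |t| = 0.8508 (two-sided, df = n − 2 = 14).

Decision rule: reject H₀ if p-value < α.
p-value = 0.4092 ≥ α = 0.01 → fail to reject H₀.

At α = 0.01 the data do not provide convincing evidence of a nonzero slope.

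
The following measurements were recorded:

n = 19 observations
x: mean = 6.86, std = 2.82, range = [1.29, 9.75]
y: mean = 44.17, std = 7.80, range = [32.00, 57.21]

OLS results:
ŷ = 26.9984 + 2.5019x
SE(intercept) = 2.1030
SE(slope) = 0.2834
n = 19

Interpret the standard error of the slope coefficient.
SE(slope) = 0.2834 measures the uncertainty in the estimated slope. The coefficient is estimated precisely (SE/|β̂₁| = 11.3%).

What SE measures:
- The standard error quantifies the sampling variability of the coefficient estimate
- It is the estimated standard deviation of β̂₁ across hypothetical repeated samples of the same size
- Smaller SE → more precise estimate

Relative precision:
- SE / |β̂₁| = 0.2834 / 2.5019 = 11.3%
- Rule of thumb (under 20%: precise; 20% to under 50%: moderately precise; 50% or more: imprecise) → precise

Link to interval estimation: a confidence interval for β₁ is β̂₁ ± t* × 0.2834, so SE sets the half-width per unit of t*.

What drives SE(β̂₁): wider spread of x values → smaller SE.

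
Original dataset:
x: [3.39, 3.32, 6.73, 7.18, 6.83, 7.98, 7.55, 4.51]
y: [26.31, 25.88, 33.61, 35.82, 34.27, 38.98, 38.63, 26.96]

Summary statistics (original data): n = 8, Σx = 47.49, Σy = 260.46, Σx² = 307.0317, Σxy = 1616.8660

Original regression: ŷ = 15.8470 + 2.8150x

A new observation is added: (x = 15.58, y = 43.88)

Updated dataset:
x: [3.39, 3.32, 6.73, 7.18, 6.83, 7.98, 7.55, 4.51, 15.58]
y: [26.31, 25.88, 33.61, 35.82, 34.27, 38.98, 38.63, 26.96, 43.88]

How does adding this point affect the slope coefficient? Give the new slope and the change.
New slope β₁ = 1.5565 versus 2.8150 before: a change of -1.2585 (-44.7%).

x = 15.58 lies well outside the original x-range [3.32, 7.98] (x̄ ≈ 5.94), so this observation has high leverage and can move the slope substantially.

Step 1: Update the sums with the new point (n goes from 8 to 9)
Σx  = 47.49 + 15.58 = 63.07
Σy  = 260.46 + 43.88 = 304.34
Σx² = 307.0317 + 15.58² = 307.0317 + 242.7364 = 549.7681
Σxy = 1616.8660 + 15.58×43.88 = 1616.8660 + 683.6504 = 2300.5164

Step 2: Recompute the slope with b₁ = (nΣxy − ΣxΣy) / (nΣx² − (Σx)²)
Numerator   = 9×2300.5164 − 63.07×304.34 = 20704.6476 − 19194.7238 = 1509.9238
Denominator = 9×549.7681 − 63.07² = 4947.9129 − 3977.8249 = 970.0880
b₁(new) = 1509.9238 / 970.0880 = 1.5565

(Same formula on the original sums: (8×1616.8660 − 47.49×260.46) / (8×307.0317 − 47.49²) = 565.6826 / 200.9535 = 2.8150, matching the given fit.)

Step 3: Change in slope
Δβ₁ = 1.5565 − 2.8150 = -1.2585
Relative change = -1.2585 / 2.8150 × 100% = -44.7%
→ the slope decreases when the point is added.

Because the point sits below the extension of the original line at a high-leverage x, it tilts the fit down.
In practice: check such a point for data-entry or measurement error.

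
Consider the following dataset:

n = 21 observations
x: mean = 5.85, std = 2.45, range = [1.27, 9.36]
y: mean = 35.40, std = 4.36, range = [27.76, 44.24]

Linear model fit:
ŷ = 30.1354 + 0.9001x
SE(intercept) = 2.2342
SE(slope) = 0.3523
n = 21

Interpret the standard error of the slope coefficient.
SE(β̂₁) = 0.3523 is the estimated standard deviation of the slope estimate across repeated samples; relative to β̂₁ = 0.9001 that is 39.1%, a moderately precise estimate.

SE(β̂₁) = 0.3523 says: if we drew many samples of n = 21 from the same population and refit each time, the fitted slopes would scatter with a standard deviation of roughly 0.3523 around the true β₁.

Relative precision:
- SE / |β̂₁| = 0.3523 / 0.9001 = 39.1%
- Rule of thumb (under 20%: precise; 20% to under 50%: moderately precise; 50% or more: imprecise) → moderately precise

Rough 95% range (±2 SE): 0.9001 ± 0.7046 → (0.1955, 1.6047).

What drives SE(β̂₁): more residual scatter → larger SE; larger n (here n = 21) → smaller SE.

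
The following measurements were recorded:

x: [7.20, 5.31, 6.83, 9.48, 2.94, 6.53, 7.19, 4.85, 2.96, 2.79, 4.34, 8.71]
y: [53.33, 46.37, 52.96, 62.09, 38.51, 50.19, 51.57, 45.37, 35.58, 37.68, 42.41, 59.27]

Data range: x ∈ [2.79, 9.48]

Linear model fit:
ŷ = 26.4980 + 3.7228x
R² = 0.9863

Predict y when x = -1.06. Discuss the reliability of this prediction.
ŷ = 22.5518, but this is extrapolation (below the data range [2.79, 9.48]) and may be unreliable.

Prediction calculation:
ŷ = 26.4980 + 3.7228 × (-1.06)
ŷ = 22.5518

Reliability:
- Data range: x ∈ [2.79, 9.48]
- Prediction point: x = -1.06 is 3.85 units below the observed range → this is EXTRAPOLATION, not interpolation

Why that matters here:
- There are no observations near this x to validate the fitted line there
- The linear relationship may not hold outside the observed range

Report the number if required, but flag clearly that it is an extrapolation.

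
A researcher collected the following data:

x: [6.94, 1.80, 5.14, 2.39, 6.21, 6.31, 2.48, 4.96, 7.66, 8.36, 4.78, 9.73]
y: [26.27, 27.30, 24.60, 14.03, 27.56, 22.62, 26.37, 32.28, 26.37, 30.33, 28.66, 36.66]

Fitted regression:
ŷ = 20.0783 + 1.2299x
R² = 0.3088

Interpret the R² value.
R² = 0.3088 means 30.88% of the variation in y is explained by the linear relationship with x. This indicates a moderate fit.

R² = 1 − SS_res/SS_tot compares the residual scatter to the total scatter of y about its mean.

Here R² = 0.3088:
- Explained: 30.88% of the variation in y
- Unexplained (residual): 100% − 30.88% = 69.12%
- Rule of thumb (below 0.3 weak; 0.3 to below 0.7 moderate; 0.7 and above strong) → moderate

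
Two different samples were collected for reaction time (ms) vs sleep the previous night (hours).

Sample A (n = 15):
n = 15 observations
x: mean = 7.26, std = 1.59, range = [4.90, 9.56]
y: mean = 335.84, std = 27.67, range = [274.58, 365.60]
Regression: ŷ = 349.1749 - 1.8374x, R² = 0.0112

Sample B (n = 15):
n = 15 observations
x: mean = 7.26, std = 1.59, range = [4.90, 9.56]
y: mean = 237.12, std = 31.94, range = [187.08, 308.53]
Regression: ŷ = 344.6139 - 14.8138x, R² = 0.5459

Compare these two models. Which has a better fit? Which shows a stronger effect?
Model B has the better fit (R² = 0.5459 vs 0.0112). Model B shows the stronger effect (|β₁| = 14.8138 vs 1.8374).

Model Comparison:

Fit — compare R²:
- Model A: R² = 0.0112 → 1.12% of variance in reaction time explained
- Model B: R² = 0.5459 → 54.59% of variance in reaction time explained
- 0.5459 > 0.0112 → Model B has the better fit

Strength of effect — compare |β₁|:
- Model A: β₁ = -1.8374 → predicted reaction time falls 1.8374 ms per additional hour of sleep
- Model B: β₁ = -14.8138 → predicted reaction time falls 14.8138 ms per additional hour of sleep
- |-1.8374| < |-14.8138| → Model B shows the stronger marginal effect

Note: R² measures how tightly points cluster around the line; β₁ measures how steep the line is — they answer different questions.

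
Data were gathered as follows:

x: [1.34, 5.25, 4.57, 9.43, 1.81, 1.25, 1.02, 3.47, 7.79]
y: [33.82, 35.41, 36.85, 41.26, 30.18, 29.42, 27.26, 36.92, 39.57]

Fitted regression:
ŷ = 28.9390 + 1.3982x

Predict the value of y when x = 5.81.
ŷ = 37.0625

x = 5.81 lies inside the observed range [1.02, 9.43], so the fitted equation applies directly:

ŷ = 28.9390 + 1.3982 × 5.81
ŷ = 28.9390 + 8.1235
ŷ = 37.0625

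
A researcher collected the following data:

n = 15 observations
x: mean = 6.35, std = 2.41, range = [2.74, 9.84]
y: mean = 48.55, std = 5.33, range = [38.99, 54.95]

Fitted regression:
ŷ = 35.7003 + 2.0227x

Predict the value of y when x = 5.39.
ŷ = 46.6027

To predict y for x = 5.39, substitute into the regression equation:

ŷ = 35.7003 + 2.0227 × 5.39
ŷ = 35.7003 + 10.9024
ŷ = 46.6027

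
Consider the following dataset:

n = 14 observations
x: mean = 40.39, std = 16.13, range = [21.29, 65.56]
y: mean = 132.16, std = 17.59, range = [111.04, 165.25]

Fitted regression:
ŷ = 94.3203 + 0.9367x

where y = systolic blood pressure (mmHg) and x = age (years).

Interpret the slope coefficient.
On average, blood pressure is about 0.9367 mmHg higher for every extra year of age.

β₁ = 0.9367 is the change in predicted blood pressure (mmHg) per additional year of age.

Interpretation:
- Age up by 1 year → predicted blood pressure increases by 0.9367 mmHg
- This is a linear approximation: the same per-unit change is assumed across the whole observed x range
- The slope describes association in these data, not necessarily a causal effect

(β₀ = 94.3203 is the fitted value at x = 0 and is not part of the slope interpretation.)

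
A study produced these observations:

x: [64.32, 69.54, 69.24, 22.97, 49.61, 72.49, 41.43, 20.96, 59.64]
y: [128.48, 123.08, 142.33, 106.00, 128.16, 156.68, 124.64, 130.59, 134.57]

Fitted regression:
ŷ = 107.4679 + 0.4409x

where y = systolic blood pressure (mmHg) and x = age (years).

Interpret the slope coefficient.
An increase of one year in age is associated with a 0.4409 mmHg increase in predicted blood pressure.

The slope coefficient β₁ = 0.4409 represents the marginal effect of age on blood pressure.

Interpretation:
- Age up by 1 year → predicted blood pressure increases by 0.4409 mmHg
- The effect is assumed constant over the observed range of x (linearity)

(β₀ = 107.4679 is the fitted value at x = 0 and is not part of the slope interpretation.)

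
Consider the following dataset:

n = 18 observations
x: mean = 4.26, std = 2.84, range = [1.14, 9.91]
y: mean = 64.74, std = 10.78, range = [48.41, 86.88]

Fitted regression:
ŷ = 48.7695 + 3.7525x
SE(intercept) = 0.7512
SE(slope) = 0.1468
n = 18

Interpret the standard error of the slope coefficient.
The slope 3.7525 is pinned down to within about ±0.1468 (one SE) by these data — relative uncertainty 3.9%, i.e. precise.

What SE measures:
- The standard error quantifies the sampling variability of the coefficient estimate
- It is the estimated standard deviation of β̂₁ across hypothetical repeated samples of the same size
- Smaller SE → more precise estimate

Relative precision:
- SE / |β̂₁| = 0.1468 / 3.7525 = 3.9%
- Rule of thumb (under 20%: precise; 20% to under 50%: moderately precise; 50% or more: imprecise) → precise

Link to interval estimation: a confidence interval for β₁ is β̂₁ ± t* × 0.1468, so SE sets the half-width per unit of t*.

What drives SE(β̂₁): larger n (here n = 18) → smaller SE; wider spread of x values → smaller SE; more residual scatter → larger SE.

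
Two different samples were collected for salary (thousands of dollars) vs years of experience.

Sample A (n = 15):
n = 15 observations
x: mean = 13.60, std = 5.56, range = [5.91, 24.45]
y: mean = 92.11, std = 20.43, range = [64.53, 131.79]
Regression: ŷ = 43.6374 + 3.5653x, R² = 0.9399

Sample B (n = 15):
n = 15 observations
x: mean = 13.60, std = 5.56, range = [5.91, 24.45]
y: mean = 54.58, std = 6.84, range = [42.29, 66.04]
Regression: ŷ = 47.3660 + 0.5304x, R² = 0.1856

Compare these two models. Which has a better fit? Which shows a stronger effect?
Model A has the better fit (R² = 0.9399 vs 0.1856). Model A shows the stronger effect (|β₁| = 3.5653 vs 0.5304).

Model Comparison:

Goodness of fit (R²):
- Model A: R² = 0.9399 → 93.99% of variance in salary explained
- Model B: R² = 0.1856 → 18.56% of variance in salary explained
- 0.9399 > 0.1856 → Model A has the better fit

Strength of effect — compare |β₁|:
- Model A: β₁ = 3.5653 → predicted salary rises 3.5653 thousand dollars per additional year of experience
- Model B: β₁ = 0.5304 → predicted salary rises 0.5304 thousand dollars per additional year of experience
- |3.5653| > |0.5304| → Model A shows the stronger marginal effect

Note: R² measures how tightly points cluster around the line; β₁ measures how steep the line is — they answer different questions.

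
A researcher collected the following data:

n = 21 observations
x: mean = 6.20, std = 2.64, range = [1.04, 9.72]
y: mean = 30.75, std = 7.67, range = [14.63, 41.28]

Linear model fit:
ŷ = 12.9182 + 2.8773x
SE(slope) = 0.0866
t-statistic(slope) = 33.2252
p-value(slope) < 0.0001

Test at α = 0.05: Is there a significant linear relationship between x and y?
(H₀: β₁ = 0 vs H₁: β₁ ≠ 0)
Since p-value < 0.0001 < α = 0.05, reject H₀ — the slope is significantly different from 0.

Hypothesis test for the slope coefficient:

H₀: β₁ = 0 (no linear relationship)
H₁: β₁ ≠ 0 (linear relationship exists)

Test statistic: t = β̂₁ / SE(β̂₁) = 2.8773 / 0.0866 = 33.2252

With df = 19, the two-sided p-value for |t| = 33.2252 is <0.0001.

Decision rule: reject H₀ if p-value < α.
p-value < 0.0001 < α = 0.05 → reject H₀.

Conclusion: the linear association between x and y is significant at the 5% level.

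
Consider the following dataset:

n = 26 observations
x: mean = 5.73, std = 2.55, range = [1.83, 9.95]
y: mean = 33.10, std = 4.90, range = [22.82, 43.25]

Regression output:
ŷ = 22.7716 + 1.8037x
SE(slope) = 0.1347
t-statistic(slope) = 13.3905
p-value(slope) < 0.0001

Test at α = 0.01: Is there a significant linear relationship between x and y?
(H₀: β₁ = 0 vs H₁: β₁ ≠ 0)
Reject H₀: p-value < 0.0001 < α = 0.01. The linear relationship is significant at the 1% level.

Hypothesis test for the slope coefficient:

H₀: β₁ = 0 (no linear relationship)
H₁: β₁ ≠ 0 (linear relationship exists)

Test statistic: t = β̂₁ / SE(β̂₁) = 1.8037 / 0.1347 = 13.3905

With df = 24, the two-sided p-value for |t| = 13.3905 is <0.0001.

Decision rule: reject H₀ if p-value < α.
p-value < 0.0001 < α = 0.01 → reject H₀.

There is sufficient evidence at the 1% significance level to conclude that a linear relationship exists between x and y.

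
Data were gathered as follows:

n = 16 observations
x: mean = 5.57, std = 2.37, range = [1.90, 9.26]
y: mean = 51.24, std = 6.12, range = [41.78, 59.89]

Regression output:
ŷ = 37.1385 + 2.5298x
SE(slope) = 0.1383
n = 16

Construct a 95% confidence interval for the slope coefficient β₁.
The 95% CI for β₁ is (2.2332, 2.8264)

Confidence interval for the slope:

The 95% CI for β₁ is: β̂₁ ± t*(α/2, n-2) × SE(β̂₁)

Step 1: Find critical t-value
- Confidence level = 0.95
- Degrees of freedom = n - 2 = 16 - 2 = 14
- t*(α/2, 14) = 2.1448

Step 2: Calculate margin of error
Margin = 2.1448 × 0.1383 = 0.2966

Step 3: Construct interval
CI = 2.5298 ± 0.2966
CI = (2.2332, 2.8264)

Interpretation: We are 95% confident that the true slope β₁ lies between 2.2332 and 2.8264.
Both endpoints are positive, so the data support a genuinely positive slope at this confidence level.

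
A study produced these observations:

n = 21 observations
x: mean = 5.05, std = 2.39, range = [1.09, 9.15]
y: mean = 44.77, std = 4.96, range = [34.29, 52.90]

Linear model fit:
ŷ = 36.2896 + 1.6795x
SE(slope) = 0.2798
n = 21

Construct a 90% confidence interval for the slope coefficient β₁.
The 90% CI for β₁ is (1.1957, 2.1633)

Confidence interval for the slope:

The 90% CI for β₁ is: β̂₁ ± t*(α/2, n-2) × SE(β̂₁)

Step 1: Find critical t-value
- Confidence level = 0.9
- Degrees of freedom = n - 2 = 21 - 2 = 19
- t*(α/2, 19) = 1.7291

Step 2: Calculate margin of error
Margin = 1.7291 × 0.2798 = 0.4838

Step 3: Construct interval
CI = 1.6795 ± 0.4838
CI = (1.1957, 2.1633)

Interpretation: each one-unit increase in x is associated with a change in mean y of between 1.1957 and 2.1633, with 90% confidence.
Since 0 is outside the interval, a two-sided test at α = 0.10 would reject H₀: β₁ = 0.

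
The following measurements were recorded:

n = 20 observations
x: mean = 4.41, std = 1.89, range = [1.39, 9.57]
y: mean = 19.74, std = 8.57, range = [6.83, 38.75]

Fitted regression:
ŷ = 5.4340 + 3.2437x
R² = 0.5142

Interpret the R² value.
About 51.42% of the variability in y is accounted for by the regression on x (R² = 0.5142) — a moderate linear fit.

R² (coefficient of determination) measures the proportion of variance in y explained by the regression model.

Here R² = 0.5142:
- Explained: 51.42% of the variation in y
- Unexplained (residual): 100% − 51.42% = 48.58%
- Rule of thumb (below 0.3 weak; 0.3 to below 0.7 moderate; 0.7 and above strong) → moderate

Note: R² never decreases when predictors are added, so it should not be used alone to compare models of different size.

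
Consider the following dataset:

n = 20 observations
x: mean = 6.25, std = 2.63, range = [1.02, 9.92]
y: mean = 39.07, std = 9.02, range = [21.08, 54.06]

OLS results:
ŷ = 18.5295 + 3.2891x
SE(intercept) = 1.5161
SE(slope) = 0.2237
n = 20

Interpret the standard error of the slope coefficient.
SE(slope) = 0.2237 measures the uncertainty in the estimated slope. The coefficient is estimated precisely (SE/|β̂₁| = 6.8%).

SE(β̂₁) = s / √Sxx, where s is the residual standard deviation and Sxx = Σ(x − x̄)². It is the yardstick for how far β̂₁ = 3.2891 could plausibly be from the true slope.

Relative precision:
- SE / |β̂₁| = 0.2237 / 3.2891 = 6.8%
- Rule of thumb (under 20%: precise; 20% to under 50%: moderately precise; 50% or more: imprecise) → precise

Rough 95% range (±2 SE): 3.2891 ± 0.4474 → (2.8417, 3.7365).

What drives SE(β̂₁): more residual scatter → larger SE; larger n (here n = 20) → smaller SE.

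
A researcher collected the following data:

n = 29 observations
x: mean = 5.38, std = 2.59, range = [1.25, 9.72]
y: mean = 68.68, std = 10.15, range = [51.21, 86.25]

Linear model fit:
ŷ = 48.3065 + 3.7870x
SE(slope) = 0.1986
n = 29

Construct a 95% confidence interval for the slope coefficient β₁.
The 95% CI for β₁ is (3.3795, 4.1945)

Confidence interval for the slope:

The 95% CI for β₁ is: β̂₁ ± t*(α/2, n-2) × SE(β̂₁)

Step 1: Find critical t-value
- Confidence level = 0.95
- Degrees of freedom = n - 2 = 29 - 2 = 27
- t*(α/2, 27) = 2.0518

Step 2: Calculate margin of error
Margin = 2.0518 × 0.1986 = 0.4075

Step 3: Construct interval
CI = 3.7870 ± 0.4075
CI = (3.3795, 4.1945)

Interpretation: intervals built this way capture the true β₁ in 95% of repeated samples; here the plausible range for the per-unit effect of x on y is 3.3795 to 4.1945.
Since 0 is outside the interval, a two-sided test at α = 0.05 would reject H₀: β₁ = 0.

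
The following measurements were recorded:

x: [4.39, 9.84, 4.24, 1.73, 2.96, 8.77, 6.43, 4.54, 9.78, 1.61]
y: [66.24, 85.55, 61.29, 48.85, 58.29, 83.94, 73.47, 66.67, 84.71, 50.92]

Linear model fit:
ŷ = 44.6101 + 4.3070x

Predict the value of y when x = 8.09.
ŷ = 79.4537

To predict y for x = 8.09, substitute into the regression equation:

ŷ = 44.6101 + 4.3070 × 8.09
ŷ = 44.6101 + 34.8436
ŷ = 79.4537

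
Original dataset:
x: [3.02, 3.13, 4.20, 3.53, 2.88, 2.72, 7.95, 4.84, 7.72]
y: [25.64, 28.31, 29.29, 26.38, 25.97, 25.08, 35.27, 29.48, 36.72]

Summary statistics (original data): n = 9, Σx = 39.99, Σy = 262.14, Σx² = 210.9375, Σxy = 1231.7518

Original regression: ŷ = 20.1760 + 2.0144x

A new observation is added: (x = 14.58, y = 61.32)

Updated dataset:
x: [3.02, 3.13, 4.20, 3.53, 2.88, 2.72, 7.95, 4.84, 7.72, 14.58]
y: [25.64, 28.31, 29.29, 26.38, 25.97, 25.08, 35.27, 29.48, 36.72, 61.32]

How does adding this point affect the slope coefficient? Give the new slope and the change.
The slope changes from 2.0144 to 2.8688 (change of +0.8544, or +42.4%).

x = 14.58 lies well outside the original x-range [2.72, 7.95] (x̄ ≈ 4.44), so this observation has high leverage and can move the slope substantially.

Step 1: Update the sums with the new point (n goes from 9 to 10)
Σx  = 39.99 + 14.58 = 54.57
Σy  = 262.14 + 61.32 = 323.46
Σx² = 210.9375 + 14.58² = 210.9375 + 212.5764 = 423.5139
Σxy = 1231.7518 + 14.58×61.32 = 1231.7518 + 894.0456 = 2125.7974

Step 2: Recompute the slope with b₁ = (nΣxy − ΣxΣy) / (nΣx² − (Σx)²)
Numerator   = 10×2125.7974 − 54.57×323.46 = 21257.9740 − 17651.2122 = 3606.7618
Denominator = 10×423.5139 − 54.57² = 4235.1390 − 2977.8849 = 1257.2541
b₁(new) = 3606.7618 / 1257.2541 = 2.8688

(Same formula on the original sums: (9×1231.7518 − 39.99×262.14) / (9×210.9375 − 39.99²) = 602.7876 / 299.2374 = 2.0144, matching the given fit.)

Step 3: Change in slope
Δβ₁ = 2.8688 − 2.0144 = +0.8544
Relative change = +0.8544 / 2.0144 × 100% = +42.4%
→ the slope increases when the point is added.

Because the point sits above the extension of the original line at a high-leverage x, it tilts the fit up.
In practice: check such a point for data-entry or measurement error.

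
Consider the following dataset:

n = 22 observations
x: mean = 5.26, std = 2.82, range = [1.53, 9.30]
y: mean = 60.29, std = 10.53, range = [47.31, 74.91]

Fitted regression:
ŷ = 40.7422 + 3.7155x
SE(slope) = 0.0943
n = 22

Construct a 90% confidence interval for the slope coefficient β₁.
The 90% CI for β₁ is (3.5529, 3.8781)

Confidence interval for the slope:

The 90% CI for β₁ is: β̂₁ ± t*(α/2, n-2) × SE(β̂₁)

Step 1: Find critical t-value
- Confidence level = 0.9
- Degrees of freedom = n - 2 = 22 - 2 = 20
- t*(α/2, 20) = 1.7247

Step 2: Calculate margin of error
Margin = 1.7247 × 0.0943 = 0.1626

Step 3: Construct interval
CI = 3.7155 ± 0.1626
CI = (3.5529, 3.8781)

Interpretation: each one-unit increase in x is associated with a change in mean y of between 3.5529 and 3.8781, with 90% confidence.
The interval does not include 0, suggesting a significant linear relationship.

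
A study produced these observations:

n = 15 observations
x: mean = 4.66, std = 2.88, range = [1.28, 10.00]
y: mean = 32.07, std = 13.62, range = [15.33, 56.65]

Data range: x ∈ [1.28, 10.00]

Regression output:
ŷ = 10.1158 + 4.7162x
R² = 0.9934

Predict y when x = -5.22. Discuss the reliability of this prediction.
ŷ = -14.5028 (extrapolation — x = -5.22 lies outside [1.28, 10.00], so reliability is low).

Prediction calculation:
ŷ = 10.1158 + 4.7162 × (-5.22)
ŷ = -14.5028

Reliability:
- Data range: x ∈ [1.28, 10.00]
- Prediction point: x = -5.22 is 6.50 units below the observed range → this is EXTRAPOLATION, not interpolation

Why that matters here:
- There are no observations near this x to validate the fitted line there
- The standard error of prediction grows with (x − x̄)², and x = -5.22 is far from x̄ = 4.66
- The linear relationship may not hold outside the observed range

Report the number if required, but flag clearly that it is an extrapolation.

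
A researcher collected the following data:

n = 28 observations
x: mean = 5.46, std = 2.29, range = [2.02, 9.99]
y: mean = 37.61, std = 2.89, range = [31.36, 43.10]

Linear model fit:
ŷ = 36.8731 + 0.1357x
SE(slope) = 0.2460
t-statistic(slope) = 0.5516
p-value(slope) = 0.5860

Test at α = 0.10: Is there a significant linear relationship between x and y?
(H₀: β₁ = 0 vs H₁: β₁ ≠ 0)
Since p-value = 0.5860 ≥ α = 0.10, fail to reject H₀ — the slope is not significantly different from 0.

Hypothesis test for the slope coefficient:

H₀: β₁ = 0 (no linear relationship)
H₁: β₁ ≠ 0 (linear relationship exists)

Test statistic: t = β̂₁ / SE(β̂₁) = 0.1357 / 0.2460 = 0.5516

p = 0.5860: how often a slope estimate this far from 0 (in SE units) would arise by chance if β₁ were truly 0.

Decision rule: reject H₀ if p-value < α.
p-value = 0.5860 ≥ α = 0.10 → fail to reject H₀.

Conclusion: the linear association between x and y is not significant at the 10% level.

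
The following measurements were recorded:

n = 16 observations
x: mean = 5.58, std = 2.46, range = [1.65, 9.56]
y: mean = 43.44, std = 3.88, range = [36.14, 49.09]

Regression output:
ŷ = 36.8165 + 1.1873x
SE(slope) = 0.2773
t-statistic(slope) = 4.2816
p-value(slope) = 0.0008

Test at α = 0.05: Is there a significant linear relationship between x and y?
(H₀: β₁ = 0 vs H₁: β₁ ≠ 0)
Reject H₀: p-value = 0.0008 < α = 0.05. The linear relationship is significant at the 5% level.

Hypothesis test for the slope coefficient:

H₀: β₁ = 0 (no linear relationship)
H₁: β₁ ≠ 0 (linear relationship exists)

Test statistic: t = β̂₁ / SE(β̂₁) = 1.1873 / 0.2773 = 4.2816

The p-value (0.0008) is the probability, under H₀, of a t-statistic at least as extreme as |t| = 4.2816 (two-sided, df = n − 2 = 14).

Decision rule: reject H₀ if p-value < α.
p-value = 0.0008 < α = 0.05 → reject H₀.

At α = 0.05 the data do provide convincing evidence of a nonzero slope.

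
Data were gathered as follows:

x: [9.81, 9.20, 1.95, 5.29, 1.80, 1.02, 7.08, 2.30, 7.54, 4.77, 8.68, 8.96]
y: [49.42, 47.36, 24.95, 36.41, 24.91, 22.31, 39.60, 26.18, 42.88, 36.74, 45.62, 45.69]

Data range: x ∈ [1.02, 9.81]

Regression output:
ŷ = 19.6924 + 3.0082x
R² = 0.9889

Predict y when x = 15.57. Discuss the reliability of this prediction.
ŷ = 66.5301 (extrapolation — x = 15.57 lies outside [1.02, 9.81], so reliability is low).

Prediction calculation:
ŷ = 19.6924 + 3.0082 × 15.57
ŷ = 66.5301

Reliability:
- Data range: x ∈ [1.02, 9.81]
- Prediction point: x = 15.57 is 5.76 units above the observed range → this is EXTRAPOLATION, not interpolation

Why that matters here:
- R² describes fit only over the sampled x values; it says nothing about behaviour beyond them
- There are no observations near this x to validate the fitted line there

Report the number if required, but flag clearly that it is an extrapolation.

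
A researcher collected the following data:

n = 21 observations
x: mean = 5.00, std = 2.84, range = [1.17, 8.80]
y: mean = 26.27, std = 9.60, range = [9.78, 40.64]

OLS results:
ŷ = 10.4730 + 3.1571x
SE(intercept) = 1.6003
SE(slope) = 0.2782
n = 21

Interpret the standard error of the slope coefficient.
SE(β̂₁) = 0.2782 is the estimated standard deviation of the slope estimate across repeated samples; relative to β̂₁ = 3.1571 that is 8.8%, a precise estimate.

What SE measures:
- The standard error quantifies the sampling variability of the coefficient estimate
- It is the estimated standard deviation of β̂₁ across hypothetical repeated samples of the same size
- Smaller SE → more precise estimate

Relative precision:
- SE / |β̂₁| = 0.2782 / 3.1571 = 8.8%
- Rule of thumb (under 20%: precise; 20% to under 50%: moderately precise; 50% or more: imprecise) → precise

Rough 95% range (±2 SE): 3.1571 ± 0.5564 → (2.6007, 3.7135).

What drives SE(β̂₁): more residual scatter → larger SE; wider spread of x values → smaller SE; larger n (here n = 21) → smaller SE.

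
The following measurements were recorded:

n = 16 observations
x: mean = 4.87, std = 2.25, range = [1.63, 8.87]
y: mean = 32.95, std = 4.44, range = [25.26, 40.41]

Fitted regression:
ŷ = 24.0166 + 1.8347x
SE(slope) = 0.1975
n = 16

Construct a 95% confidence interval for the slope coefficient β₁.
The 95% CI for β₁ is (1.4111, 2.2583)

Confidence interval for the slope:

The 95% CI for β₁ is: β̂₁ ± t*(α/2, n-2) × SE(β̂₁)

Step 1: Find critical t-value
- Confidence level = 0.95
- Degrees of freedom = n - 2 = 16 - 2 = 14
- t*(α/2, 14) = 2.1448

Step 2: Calculate margin of error
Margin = 2.1448 × 0.1975 = 0.4236

Step 3: Construct interval
CI = 1.8347 ± 0.4236
CI = (1.4111, 2.2583)

Interpretation: intervals built this way capture the true β₁ in 95% of repeated samples; here the plausible range for the per-unit effect of x on y is 1.4111 to 2.2583.
The interval does not include 0, suggesting a significant linear relationship.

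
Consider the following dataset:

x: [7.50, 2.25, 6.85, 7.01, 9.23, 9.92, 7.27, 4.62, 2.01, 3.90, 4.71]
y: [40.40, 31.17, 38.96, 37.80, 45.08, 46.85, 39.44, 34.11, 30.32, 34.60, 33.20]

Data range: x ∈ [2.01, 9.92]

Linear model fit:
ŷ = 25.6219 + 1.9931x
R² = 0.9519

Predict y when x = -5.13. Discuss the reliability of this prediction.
The equation gives ŷ = 15.3973; however x = -5.13 is 7.14 units below the observed range, so this extrapolated value should not be trusted.

Prediction calculation:
ŷ = 25.6219 + 1.9931 × (-5.13)
ŷ = 15.3973

Reliability:
- Data range: x ∈ [2.01, 9.92]
- Prediction point: x = -5.13 is 7.14 units below the observed range → this is EXTRAPOLATION, not interpolation

Why that matters here:
- Real relationships often flatten, saturate, or turn nonlinear at extremes
- There are no observations near this x to validate the fitted line there

A defensible statement: 'if the linear trend continued to x = -5.13, y would be about 15.3973' — the premise is untested.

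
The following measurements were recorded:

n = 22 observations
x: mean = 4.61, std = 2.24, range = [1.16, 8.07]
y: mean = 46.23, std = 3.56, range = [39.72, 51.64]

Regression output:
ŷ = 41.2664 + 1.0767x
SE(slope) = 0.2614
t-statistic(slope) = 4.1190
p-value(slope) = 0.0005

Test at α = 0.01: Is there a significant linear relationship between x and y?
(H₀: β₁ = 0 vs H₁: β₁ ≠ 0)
Reject H₀: p-value = 0.0005 < α = 0.01. The linear relationship is significant at the 1% level.

Hypothesis test for the slope coefficient:

H₀: β₁ = 0 (no linear relationship)
H₁: β₁ ≠ 0 (linear relationship exists)

Test statistic: t = β̂₁ / SE(β̂₁) = 1.0767 / 0.2614 = 4.1190

p = 0.0005: how often a slope estimate this far from 0 (in SE units) would arise by chance if β₁ were truly 0.

Decision rule: reject H₀ if p-value < α.
p-value = 0.0005 < α = 0.01 → reject H₀.

Conclusion: the linear association between x and y is significant at the 1% level.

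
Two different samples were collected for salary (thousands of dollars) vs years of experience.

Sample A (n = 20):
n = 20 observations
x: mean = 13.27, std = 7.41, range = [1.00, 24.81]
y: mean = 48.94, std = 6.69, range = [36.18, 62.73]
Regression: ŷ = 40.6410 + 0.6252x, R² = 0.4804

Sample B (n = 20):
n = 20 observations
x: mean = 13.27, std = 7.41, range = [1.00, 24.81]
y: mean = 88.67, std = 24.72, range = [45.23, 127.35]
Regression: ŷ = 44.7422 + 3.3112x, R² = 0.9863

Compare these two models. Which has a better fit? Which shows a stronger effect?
Model B has the better fit (R² = 0.9863 vs 0.4804). Model B shows the stronger effect (|β₁| = 3.3112 vs 0.6252).

Model Comparison:

Goodness of fit (R²):
- Model A: R² = 0.4804 → 48.04% of variance in salary explained
- Model B: R² = 0.9863 → 98.63% of variance in salary explained
- 0.9863 > 0.4804 → Model B has the better fit

Which has the larger per-year effect? (|β₁|)
- Model A: β₁ = 0.6252 → predicted salary rises 0.6252 thousand dollars per additional year of experience
- Model B: β₁ = 3.3112 → predicted salary rises 3.3112 thousand dollars per additional year of experience
- |0.6252| < |3.3112| → Model B shows the stronger marginal effect

Note: The two samples could reflect different populations, time periods, or measurement quality.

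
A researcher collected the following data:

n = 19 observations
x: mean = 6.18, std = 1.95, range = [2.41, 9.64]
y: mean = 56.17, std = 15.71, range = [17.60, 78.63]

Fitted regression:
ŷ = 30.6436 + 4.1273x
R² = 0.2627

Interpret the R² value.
R² = 0.2627 means 26.27% of the variation in y is explained by the linear relationship with x. This indicates a weak fit.

The coefficient of determination R² is the fraction of the total variation in y that the fitted line accounts for.

Here R² = 0.2627:
- Explained: 26.27% of the variation in y
- Unexplained (residual): 100% − 26.27% = 73.73%
- Rule of thumb (below 0.3 weak; 0.3 to below 0.7 moderate; 0.7 and above strong) → weak

Note: R² says nothing about causation, and a high R² does not by itself mean the linear form is appropriate — check the residuals.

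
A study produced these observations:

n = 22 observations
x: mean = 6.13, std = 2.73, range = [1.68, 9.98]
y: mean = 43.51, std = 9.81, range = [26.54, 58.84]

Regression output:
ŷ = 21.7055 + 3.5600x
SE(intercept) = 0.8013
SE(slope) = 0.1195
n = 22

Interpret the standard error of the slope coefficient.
SE(slope) = 0.1195 measures the uncertainty in the estimated slope. The coefficient is estimated precisely (SE/|β̂₁| = 3.4%).

What SE measures:
- The standard error quantifies the sampling variability of the coefficient estimate
- It is the estimated standard deviation of β̂₁ across hypothetical repeated samples of the same size
- Smaller SE → more precise estimate

Relative precision:
- SE / |β̂₁| = 0.1195 / 3.5600 = 3.4%
- Rule of thumb (under 20%: precise; 20% to under 50%: moderately precise; 50% or more: imprecise) → precise

Rough 95% range (±2 SE): 3.5600 ± 0.2390 → (3.3210, 3.7990).

What drives SE(β̂₁): larger n (here n = 22) → smaller SE; more residual scatter → larger SE.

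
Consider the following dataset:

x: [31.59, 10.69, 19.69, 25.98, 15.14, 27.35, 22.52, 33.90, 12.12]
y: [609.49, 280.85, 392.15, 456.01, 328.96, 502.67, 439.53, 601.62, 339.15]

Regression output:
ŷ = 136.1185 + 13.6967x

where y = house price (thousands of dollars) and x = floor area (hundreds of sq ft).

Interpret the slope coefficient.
For each additional hundred sq ft of floor area, predicted house price increases by approximately 13.6967 thousand dollars.

The slope coefficient β₁ = 13.6967 represents the marginal effect of floor area on house price.

Interpretation:
- Floor area up by 1 hundred sq ft → predicted house price increases by 13.6967 thousand dollars
- The effect is assumed constant over the observed range of x (linearity)

The intercept β₀ = 136.1185 is the predicted house price when floor area = 0; since the smallest observed x is 10.69, this is an extrapolation and mainly anchors the line.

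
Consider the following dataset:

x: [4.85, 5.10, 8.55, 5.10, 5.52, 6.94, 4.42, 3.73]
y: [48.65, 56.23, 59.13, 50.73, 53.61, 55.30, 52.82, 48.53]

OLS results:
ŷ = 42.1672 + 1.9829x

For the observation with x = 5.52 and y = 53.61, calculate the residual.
Residual = 0.4972

The residual is the difference between the actual value and the predicted value:

Residual = y - ŷ

Step 1: Calculate predicted value
ŷ = 42.1672 + 1.9829 × 5.52
ŷ = 53.1128

Step 2: Calculate residual
Residual = 53.61 - 53.1128
Residual = 0.4972

The residual is positive, so the observed y = 53.61 sits above the regression line (the line underestimates it by 0.4972).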